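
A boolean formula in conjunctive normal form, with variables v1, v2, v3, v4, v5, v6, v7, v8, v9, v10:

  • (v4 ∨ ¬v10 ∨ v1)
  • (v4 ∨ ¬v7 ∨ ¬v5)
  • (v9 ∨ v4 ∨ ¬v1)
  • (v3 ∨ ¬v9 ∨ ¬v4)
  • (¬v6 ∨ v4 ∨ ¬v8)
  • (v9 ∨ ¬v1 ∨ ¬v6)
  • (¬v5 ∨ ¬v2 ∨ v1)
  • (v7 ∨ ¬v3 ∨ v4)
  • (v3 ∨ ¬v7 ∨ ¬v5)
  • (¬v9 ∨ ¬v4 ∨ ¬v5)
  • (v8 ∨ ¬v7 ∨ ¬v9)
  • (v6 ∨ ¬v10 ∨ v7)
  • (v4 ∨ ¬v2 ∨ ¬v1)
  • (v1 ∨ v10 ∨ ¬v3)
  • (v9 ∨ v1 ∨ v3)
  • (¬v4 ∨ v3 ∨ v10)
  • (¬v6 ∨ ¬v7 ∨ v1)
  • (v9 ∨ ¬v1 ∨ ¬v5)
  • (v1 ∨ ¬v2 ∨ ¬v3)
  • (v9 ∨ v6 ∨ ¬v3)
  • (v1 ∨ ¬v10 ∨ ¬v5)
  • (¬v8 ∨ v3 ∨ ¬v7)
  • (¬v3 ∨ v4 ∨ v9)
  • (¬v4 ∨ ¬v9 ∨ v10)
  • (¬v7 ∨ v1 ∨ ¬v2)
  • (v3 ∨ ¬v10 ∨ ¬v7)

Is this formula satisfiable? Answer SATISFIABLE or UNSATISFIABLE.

SATISFIABLE

v2 occurs only negated in the remaining clauses — set v2 = False.
Pure literal: v5 appears only negated; assign v5 = False.
Try v1 = True.
Branch on v3: take v3 = True.
Set v4 = False and propagate.
  then v9 is forced to True.
  then v7 is forced to True.
  then v8 is forced to True.
  then v6 is forced to False.
v10 is now unconstrained; take v10 = True.
So v1=T  v2=F  v3=T  v4=F  v5=F  v6=F  v7=T  v8=T  v9=T  v10=T is a satisfying assignment.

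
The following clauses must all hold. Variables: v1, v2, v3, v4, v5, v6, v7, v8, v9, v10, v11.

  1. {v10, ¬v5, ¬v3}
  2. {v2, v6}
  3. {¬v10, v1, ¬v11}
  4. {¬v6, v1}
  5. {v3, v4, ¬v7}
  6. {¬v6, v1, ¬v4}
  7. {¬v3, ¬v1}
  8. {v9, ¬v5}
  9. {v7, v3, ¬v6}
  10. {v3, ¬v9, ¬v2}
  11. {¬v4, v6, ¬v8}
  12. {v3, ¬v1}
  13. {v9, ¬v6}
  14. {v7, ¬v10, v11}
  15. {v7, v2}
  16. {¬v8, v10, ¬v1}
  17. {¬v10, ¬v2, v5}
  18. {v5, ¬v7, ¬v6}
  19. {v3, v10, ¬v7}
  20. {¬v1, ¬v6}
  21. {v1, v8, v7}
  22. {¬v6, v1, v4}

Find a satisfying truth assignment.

v1=False, v2=True, v3=True, v4=False, v5=False, v6=False, v7=True, v8=True, v9=True, v10=False, v11=True

Try v1 = False.
  then v6 is forced to False.
  then v2 is forced to True.
Branch on v3: take v3 = True.
Set v4 = False and propagate.
For the remaining variables, v5 = False, v7 = True, v8 = True, v9 = True, v10 = False, v11 = True works.
Every clause has at least one true literal under this assignment.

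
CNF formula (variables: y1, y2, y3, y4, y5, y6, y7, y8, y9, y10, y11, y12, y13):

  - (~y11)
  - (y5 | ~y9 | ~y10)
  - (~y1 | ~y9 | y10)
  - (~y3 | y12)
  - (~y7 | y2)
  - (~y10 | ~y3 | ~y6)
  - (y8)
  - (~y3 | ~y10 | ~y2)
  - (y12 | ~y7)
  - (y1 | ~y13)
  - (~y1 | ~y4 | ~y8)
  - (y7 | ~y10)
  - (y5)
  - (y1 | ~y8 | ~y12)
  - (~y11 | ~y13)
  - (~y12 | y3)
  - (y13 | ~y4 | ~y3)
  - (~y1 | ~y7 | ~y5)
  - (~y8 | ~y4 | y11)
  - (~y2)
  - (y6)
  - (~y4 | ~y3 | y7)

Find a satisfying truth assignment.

y1 = T  y2 = F  y3 = F  y4 = F  y5 = T  y6 = T  y7 = F  y8 = T  y9 = F  y10 = F  y11 = F  y12 = F  y13 = T

Unit propagation: (~y11) forces y11 = False.
(y8) is a unit clause, so y8 = True.
The clause (y5) is unit: y5 must be True.
(~y4) is a unit clause, so y4 = False.
The clause (~y2) is unit: y2 must be False.
Unit propagation: (~y7) forces y7 = False.
Unit propagation: (~y10) forces y10 = False.
The clause (y6) is unit: y6 must be True.
Pure literal: y9 appears only negated; assign y9 = False.
Set y1 = True and propagate.
Set y3 = False and propagate.
  then y12 is forced to False.
y13 is now unconstrained; take y13 = True.
Every clause has at least one true literal under this assignment.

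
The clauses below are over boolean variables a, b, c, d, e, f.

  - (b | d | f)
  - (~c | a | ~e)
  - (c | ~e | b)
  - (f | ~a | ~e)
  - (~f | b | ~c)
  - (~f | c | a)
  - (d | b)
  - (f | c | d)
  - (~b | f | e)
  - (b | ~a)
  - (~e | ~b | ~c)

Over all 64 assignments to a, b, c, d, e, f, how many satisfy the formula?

Split on b, then c.
  b=1, c=1: remaining (a,d,e,f) ∈ {(0,0,0,1); (0,1,0,1); (1,0,0,1); (1,1,0,1)} — 4.
  b=1, c=0: 5 of the 16 assignments to (a,d,e,f) work.
  b=0, c=1: remaining (a,d,e,f) ∈ {(0,1,0,0)} — 1.
  b=0, c=0: remaining (a,d,e,f) ∈ {(0,1,0,0)} — 1.
Total: 4 + 5 + 1 + 1 = 11.

11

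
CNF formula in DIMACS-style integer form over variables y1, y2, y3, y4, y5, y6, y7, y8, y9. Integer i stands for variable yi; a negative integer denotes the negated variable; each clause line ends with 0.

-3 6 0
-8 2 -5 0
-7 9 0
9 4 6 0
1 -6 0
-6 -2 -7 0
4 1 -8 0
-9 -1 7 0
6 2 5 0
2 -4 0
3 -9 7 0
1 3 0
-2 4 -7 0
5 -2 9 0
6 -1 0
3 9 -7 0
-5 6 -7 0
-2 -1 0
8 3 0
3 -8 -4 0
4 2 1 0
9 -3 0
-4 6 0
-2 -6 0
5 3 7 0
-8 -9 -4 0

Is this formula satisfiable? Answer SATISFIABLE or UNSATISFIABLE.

Branch on y1: take y1 = True.
  then y6 is forced to True.
  then y2 is forced to False.
  then y4 is forced to False.
Branch on y3: take y3 = True.
  then y9 is forced to True.
  then y7 is forced to True.
Branch on y5: take y5 = False.
y8 is now unconstrained; take y8 = True.
So y1 = 1, y2 = 0, y3 = 1, y4 = 0, y5 = 0, y6 = 1, y7 = 1, y8 = 1, y9 = 1 is a satisfying assignment.

SATISFIABLE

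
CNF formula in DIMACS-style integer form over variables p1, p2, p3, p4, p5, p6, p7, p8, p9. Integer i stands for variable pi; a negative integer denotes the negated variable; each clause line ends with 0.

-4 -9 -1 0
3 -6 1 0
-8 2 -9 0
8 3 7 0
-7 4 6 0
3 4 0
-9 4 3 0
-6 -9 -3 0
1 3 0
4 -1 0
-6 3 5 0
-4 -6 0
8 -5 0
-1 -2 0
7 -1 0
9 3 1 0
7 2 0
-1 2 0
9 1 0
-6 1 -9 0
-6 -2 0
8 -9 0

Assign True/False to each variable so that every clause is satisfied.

Try p1 = False.
  then p3 is forced to True.
  then p9 is forced to True.
  then p6 is forced to False.
  then p8 is forced to True.
  then p2 is forced to True.
The remaining clauses are satisfied by p4 = False, p5 = True, p7 = False.

p1=0, p2=1, p3=1, p4=0, p5=1, p6=0, p7=0, p8=1, p9=1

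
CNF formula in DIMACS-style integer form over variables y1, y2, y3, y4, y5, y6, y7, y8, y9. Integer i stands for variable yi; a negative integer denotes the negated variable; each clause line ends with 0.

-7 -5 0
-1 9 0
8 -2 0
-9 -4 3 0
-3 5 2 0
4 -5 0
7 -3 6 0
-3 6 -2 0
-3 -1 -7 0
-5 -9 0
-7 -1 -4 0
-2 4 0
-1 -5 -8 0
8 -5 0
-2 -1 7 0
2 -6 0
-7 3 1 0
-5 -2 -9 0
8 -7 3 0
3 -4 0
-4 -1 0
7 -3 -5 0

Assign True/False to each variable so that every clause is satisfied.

Branch on y1: take y1 = False.
Branch on y2: take y2 = True.
  then y8 is forced to True.
  then y4 is forced to True.
  then y3 is forced to True.
  then y6 is forced to True.
The remaining clauses are satisfied by y5 = False, y7 = False, y9 = True.
Every clause has at least one true literal under this assignment.
Check each clause:
  1. {¬y7, ¬y5} — ¬y7 is true.
  2. {¬y1, y9} — y9 is true.
  3. {y8, ¬y2} — y8 is true.
  4. {y3, ¬y4, ¬y9} — y3 is true.
  5. {y5, ¬y3, y2} — y2 is true.
  6. {¬y5, y4} — ¬y5 is true.
  7. {¬y3, y6, y7} — y6 is true.
  8. {¬y2, y6, ¬y3} — y6 is true.
  9. {¬y7, ¬y1, ¬y3} — ¬y7 is true.
  10. {¬y5, ¬y9} — ¬y5 is true.
  11. {¬y7, ¬y4, ¬y1} — ¬y7 is true.
  12. {¬y2, y4} — y4 is true.
  13. {¬y8, ¬y5, ¬y1} — ¬y5 is true.
  14. {¬y5, y8} — y8 is true.
  15. {¬y2, ¬y1, y7} — ¬y1 is true.
  16. {¬y6, y2} — y2 is true.
  17. {¬y7, y3, y1} — ¬y7 is true.
  18. {¬y9, ¬y5, ¬y2} — ¬y5 is true.
  19. {y8, y3, ¬y7} — y8 is true.
  20. {¬y4, y3} — y3 is true.
  21. {¬y1, ¬y4} — ¬y1 is true.
  22. {¬y3, ¬y5, y7} — ¬y5 is true.

y1=F, y2=T, y3=T, y4=T, y5=F, y6=T, y7=F, y8=T, y9=T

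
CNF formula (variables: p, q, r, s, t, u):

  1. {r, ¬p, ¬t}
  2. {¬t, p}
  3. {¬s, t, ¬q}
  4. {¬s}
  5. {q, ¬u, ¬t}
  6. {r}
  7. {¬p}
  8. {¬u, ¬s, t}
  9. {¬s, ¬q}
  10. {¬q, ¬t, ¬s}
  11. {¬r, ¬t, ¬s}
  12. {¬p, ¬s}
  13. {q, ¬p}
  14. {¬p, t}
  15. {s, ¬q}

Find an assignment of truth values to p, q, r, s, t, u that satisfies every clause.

p = F, q = F, r = T, s = F, t = F, u = T

The clause (¬s) is unit: s must be False.
Unit propagation: (r) forces r = True.
Unit propagation: (¬p) forces p = False.
Unit propagation: (¬t) forces t = False.
(¬q) is a unit clause, so q = False.
u is now unconstrained; take u = True.
Check each clause:
  1. {¬t, ¬p, r} — r is true.
  2. {p, ¬t} — ¬t is true.
  3. {¬q, t, ¬s} — ¬s is true.
  4. {¬s} — ¬s is true.
  5. {¬t, q, ¬u} — ¬t is true.
  6. {r} — r is true.
  7. {¬p} — ¬p is true.
  8. {¬u, t, ¬s} — ¬s is true.
  9. {¬s, ¬q} — ¬s is true.
  10. {¬t, ¬q, ¬s} — ¬t is true.
  11. {¬r, ¬t, ¬s} — ¬t is true.
  12. {¬p, ¬s} — ¬s is true.
  13. {¬p, q} — ¬p is true.
  14. {t, ¬p} — ¬p is true.
  15. {¬q, s} — ¬q is true.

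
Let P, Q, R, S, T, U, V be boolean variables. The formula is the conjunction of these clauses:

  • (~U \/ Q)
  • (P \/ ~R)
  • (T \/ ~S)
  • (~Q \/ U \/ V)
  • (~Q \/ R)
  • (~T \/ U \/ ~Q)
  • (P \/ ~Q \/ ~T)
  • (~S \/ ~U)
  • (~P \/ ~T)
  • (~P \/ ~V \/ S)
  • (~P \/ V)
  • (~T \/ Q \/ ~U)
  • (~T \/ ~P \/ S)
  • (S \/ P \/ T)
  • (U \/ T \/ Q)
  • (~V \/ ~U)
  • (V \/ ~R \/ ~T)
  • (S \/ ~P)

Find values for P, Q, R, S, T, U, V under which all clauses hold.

P=F, Q=F, R=F, S=T, T=T, U=F, V=T

Try P = False.
  then R is forced to False.
  then Q is forced to False.
  then U is forced to False.
  then T is forced to True.
S, V are now unconstrained; take S = True, V = True.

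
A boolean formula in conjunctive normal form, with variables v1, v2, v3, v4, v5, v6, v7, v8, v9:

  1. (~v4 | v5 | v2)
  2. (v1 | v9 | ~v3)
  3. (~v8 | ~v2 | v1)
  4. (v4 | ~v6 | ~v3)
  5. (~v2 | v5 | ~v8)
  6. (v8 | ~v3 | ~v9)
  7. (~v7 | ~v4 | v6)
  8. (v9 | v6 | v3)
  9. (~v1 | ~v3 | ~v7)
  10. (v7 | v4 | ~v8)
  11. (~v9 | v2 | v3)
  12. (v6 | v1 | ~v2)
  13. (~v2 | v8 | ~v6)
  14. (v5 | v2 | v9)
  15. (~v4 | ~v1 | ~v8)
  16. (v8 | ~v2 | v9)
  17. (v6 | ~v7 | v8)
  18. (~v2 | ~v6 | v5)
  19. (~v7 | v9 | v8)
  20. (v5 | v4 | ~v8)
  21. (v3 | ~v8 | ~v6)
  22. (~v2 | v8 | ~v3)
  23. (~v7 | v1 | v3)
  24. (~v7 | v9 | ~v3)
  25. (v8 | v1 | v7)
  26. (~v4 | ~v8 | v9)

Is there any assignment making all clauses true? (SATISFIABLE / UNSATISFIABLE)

SATISFIABLE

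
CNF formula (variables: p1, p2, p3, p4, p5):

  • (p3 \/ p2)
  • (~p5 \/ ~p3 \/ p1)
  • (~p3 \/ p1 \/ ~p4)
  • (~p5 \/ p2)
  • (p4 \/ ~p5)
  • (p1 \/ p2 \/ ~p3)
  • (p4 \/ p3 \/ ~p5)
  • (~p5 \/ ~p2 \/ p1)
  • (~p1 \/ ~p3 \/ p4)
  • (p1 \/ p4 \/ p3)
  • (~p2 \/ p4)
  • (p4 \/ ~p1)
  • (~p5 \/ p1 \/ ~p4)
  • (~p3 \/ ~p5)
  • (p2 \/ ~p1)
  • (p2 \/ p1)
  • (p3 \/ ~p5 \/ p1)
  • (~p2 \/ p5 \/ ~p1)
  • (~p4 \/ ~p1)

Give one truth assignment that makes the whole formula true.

p1=F, p2=T, p3=F, p4=T, p5=F

Check each clause:
  1. (p3 \/ p2) — p2 is true.
  2. (~p3 \/ ~p5 \/ p1) — ~p5 is true.
  3. (~p3 \/ p1 \/ ~p4) — ~p3 is true.
  4. (~p5 \/ p2) — p2 is true.
  5. (p4 \/ ~p5) — ~p5 is true.
  6. (p2 \/ ~p3 \/ p1) — p2 is true.
  7. (p3 \/ p4 \/ ~p5) — ~p5 is true.
  8. (~p5 \/ p1 \/ ~p2) — ~p5 is true.
  9. (~p3 \/ p4 \/ ~p1) — p4 is true.
  10. (p3 \/ p1 \/ p4) — p4 is true.
  11. (~p2 \/ p4) — p4 is true.
  12. (~p1 \/ p4) — p4 is true.
  13. (~p5 \/ p1 \/ ~p4) — ~p5 is true.
  14. (~p3 \/ ~p5) — ~p5 is true.
  15. (p2 \/ ~p1) — p2 is true.
  16. (p1 \/ p2) — p2 is true.
  17. (p1 \/ p3 \/ ~p5) — ~p5 is true.
  18. (~p2 \/ ~p1 \/ p5) — ~p1 is true.
  19. (~p4 \/ ~p1) — ~p1 is true.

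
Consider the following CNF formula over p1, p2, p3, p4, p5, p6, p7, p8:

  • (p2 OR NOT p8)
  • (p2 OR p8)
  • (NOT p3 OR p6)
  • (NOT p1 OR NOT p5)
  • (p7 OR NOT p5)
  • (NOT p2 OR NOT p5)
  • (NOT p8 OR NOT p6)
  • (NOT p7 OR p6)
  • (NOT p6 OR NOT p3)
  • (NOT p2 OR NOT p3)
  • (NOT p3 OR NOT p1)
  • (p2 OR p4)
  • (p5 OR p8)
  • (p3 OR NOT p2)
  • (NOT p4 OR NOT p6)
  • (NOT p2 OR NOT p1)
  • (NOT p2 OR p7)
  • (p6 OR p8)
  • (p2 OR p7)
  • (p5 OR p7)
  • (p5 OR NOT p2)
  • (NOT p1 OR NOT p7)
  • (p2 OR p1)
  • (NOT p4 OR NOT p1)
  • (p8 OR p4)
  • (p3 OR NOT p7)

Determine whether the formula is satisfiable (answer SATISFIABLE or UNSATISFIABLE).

p2 = True:
  propagation gives p5=False; an empty clause results — contradiction.
p2 = False:
  propagation gives p8=False; an empty clause results — contradiction.
Every branch closes, so no satisfying assignment exists.

UNSATISFIABLE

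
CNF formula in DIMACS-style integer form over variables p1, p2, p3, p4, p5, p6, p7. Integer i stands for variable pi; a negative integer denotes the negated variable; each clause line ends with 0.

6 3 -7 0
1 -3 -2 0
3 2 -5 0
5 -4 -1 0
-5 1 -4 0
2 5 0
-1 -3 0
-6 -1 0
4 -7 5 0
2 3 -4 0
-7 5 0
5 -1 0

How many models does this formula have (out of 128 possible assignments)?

Case analysis on p5 and p1:
  p5=T, p1=T: remaining (p2,p3,p4,p6,p7) ∈ {(T,F,F,F,F); (T,F,T,F,F)} — 2.
  p5=T, p1=F: 7 of the 32 assignments to (p2,p3,p4,p6,p7) work.
  p5=F, p1=T: a clause becomes empty — 0.
  p5=F, p1=F: remaining (p2,p3,p4,p6,p7) ∈ {(T,F,F,F,F); (T,F,F,T,F); (T,F,T,F,F); (T,F,T,T,F)} — 4.
Total: 2 + 7 + 0 + 4 = 13.

13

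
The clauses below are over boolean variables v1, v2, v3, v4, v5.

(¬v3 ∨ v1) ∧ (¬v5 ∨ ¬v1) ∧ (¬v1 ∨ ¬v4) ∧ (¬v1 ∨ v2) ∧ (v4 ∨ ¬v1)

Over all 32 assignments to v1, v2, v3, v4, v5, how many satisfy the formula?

8

Split on v1, then v4.
  v1=1, v4=1: a clause becomes empty — 0.
  v1=1, v4=0: a clause becomes empty — 0.
  v1=0, v4=1: remaining (v2,v3,v5) ∈ {(0,0,0); (0,0,1); (1,0,0); (1,0,1)} — 4.
  v1=0, v4=0: remaining (v2,v3,v5) ∈ {(0,0,0); (0,0,1); (1,0,0); (1,0,1)} — 4.
Total: 0 + 0 + 4 + 4 = 8.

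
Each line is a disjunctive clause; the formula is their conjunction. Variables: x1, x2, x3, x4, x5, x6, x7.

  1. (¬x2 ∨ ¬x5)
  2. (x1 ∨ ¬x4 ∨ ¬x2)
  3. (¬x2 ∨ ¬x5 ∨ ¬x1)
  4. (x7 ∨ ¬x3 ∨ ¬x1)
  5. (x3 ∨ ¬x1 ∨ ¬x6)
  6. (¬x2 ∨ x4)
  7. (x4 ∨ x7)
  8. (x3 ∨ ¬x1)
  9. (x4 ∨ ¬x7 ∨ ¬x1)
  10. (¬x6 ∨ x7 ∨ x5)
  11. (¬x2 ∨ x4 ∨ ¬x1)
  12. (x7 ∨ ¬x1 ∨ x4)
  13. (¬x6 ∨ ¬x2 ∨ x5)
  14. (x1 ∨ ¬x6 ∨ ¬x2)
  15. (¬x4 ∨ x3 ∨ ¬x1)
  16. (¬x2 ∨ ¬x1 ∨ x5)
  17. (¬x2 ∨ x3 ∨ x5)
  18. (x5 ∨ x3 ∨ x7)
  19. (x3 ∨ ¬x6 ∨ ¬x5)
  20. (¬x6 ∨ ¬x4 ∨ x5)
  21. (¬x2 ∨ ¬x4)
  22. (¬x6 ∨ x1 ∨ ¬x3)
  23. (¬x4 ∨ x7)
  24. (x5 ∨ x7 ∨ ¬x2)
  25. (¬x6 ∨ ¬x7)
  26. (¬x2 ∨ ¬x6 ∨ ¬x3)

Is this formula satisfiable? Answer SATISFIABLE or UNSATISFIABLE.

SATISFIABLE

x2 occurs only negated in the remaining clauses — set x2 = False.
x6 occurs only negated in the remaining clauses — set x6 = False.
Branch on x1: take x1 = False.
Try x3 = True.
The remaining clauses are satisfied by x4 = True, x5 = False, x7 = True.
So x1=0, x2=0, x3=1, x4=1, x5=0, x6=0, x7=1 is a satisfying assignment.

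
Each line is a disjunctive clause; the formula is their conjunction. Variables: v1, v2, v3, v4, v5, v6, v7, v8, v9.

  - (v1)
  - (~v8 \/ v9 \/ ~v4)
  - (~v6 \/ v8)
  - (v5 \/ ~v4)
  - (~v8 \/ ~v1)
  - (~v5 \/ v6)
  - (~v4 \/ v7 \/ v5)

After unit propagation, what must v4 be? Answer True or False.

False

(v1) stands alone — v1 = True.
(~v1 \/ ~v8) with v1 = True leaves only ~v8, so v8 = False.
(~v6 \/ v8) with v8 = False leaves only ~v6, so v6 = False.
From (~v5 \/ v6) and v6 = False: v5 = False.
From (v5 \/ ~v4) and v5 = False: v4 = False.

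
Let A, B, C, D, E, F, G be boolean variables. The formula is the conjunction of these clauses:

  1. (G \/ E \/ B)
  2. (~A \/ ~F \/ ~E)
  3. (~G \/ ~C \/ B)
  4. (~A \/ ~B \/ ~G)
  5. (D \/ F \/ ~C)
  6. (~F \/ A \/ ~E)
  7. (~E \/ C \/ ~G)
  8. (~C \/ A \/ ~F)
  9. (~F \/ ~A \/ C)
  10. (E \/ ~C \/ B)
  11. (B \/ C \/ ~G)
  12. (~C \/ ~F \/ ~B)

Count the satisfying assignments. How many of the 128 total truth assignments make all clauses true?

Case analysis on C and B:
  C=T, B=T: E free; 3 ways for (A,D,F,G) × 2^1 = 6.
  C=T, B=F: remaining (A,D,E,F,G) ∈ {(F,T,T,F,F); (T,T,T,F,F)} — 2.
  C=F, B=T: D free; 7 ways for (A,E,F,G) × 2^1 = 14.
  C=F, B=F: remaining (A,D,E,F,G) ∈ {(F,F,T,F,F); (F,T,T,F,F); (T,F,T,F,F); (T,T,T,F,F)} — 4.
Total: 6 + 2 + 14 + 4 = 26.

26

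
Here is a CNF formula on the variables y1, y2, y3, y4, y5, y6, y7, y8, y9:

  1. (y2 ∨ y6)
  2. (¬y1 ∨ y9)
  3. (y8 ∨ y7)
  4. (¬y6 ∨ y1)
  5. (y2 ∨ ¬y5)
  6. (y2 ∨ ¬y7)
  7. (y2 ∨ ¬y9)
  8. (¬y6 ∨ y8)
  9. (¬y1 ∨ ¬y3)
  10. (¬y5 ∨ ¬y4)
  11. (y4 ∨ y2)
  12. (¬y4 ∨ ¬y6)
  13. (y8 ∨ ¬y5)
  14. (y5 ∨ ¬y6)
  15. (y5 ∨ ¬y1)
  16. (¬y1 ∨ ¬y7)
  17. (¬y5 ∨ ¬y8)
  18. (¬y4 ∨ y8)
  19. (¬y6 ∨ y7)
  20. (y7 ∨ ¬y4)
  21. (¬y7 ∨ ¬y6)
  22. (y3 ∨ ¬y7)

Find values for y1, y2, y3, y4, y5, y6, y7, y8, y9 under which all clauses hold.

y1 = 0, y2 = 1, y3 = 1, y4 = 0, y5 = 0, y6 = 0, y7 = 1, y8 = 1, y9 = 1

y2 occurs only positively in the remaining clauses — set y2 = True.
Branch on y1: take y1 = False.
  then y6 is forced to False.
Try y3 = True.
Set y4 = False and propagate.
The remaining clauses are satisfied by y5 = False, y7 = True, y8 = True, y9 = True.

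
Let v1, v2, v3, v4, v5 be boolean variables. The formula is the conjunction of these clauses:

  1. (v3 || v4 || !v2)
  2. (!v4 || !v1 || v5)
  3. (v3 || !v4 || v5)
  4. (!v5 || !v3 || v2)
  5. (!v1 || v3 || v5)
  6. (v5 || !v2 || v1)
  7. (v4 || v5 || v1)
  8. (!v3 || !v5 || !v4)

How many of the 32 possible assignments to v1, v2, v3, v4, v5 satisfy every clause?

Split on v5, then v3.
  v5=1, v3=1: remaining (v1,v2,v4) ∈ {(0,1,0); (1,1,0)} — 2.
  v5=1, v3=0: v1 free; 3 ways for (v2,v4) × 2^1 = 6.
  v5=0, v3=1: remaining (v1,v2,v4) ∈ {(0,0,1); (1,0,0); (1,1,0)} — 3.
  v5=0, v3=0: a clause becomes empty — 0.
Total: 2 + 6 + 3 + 0 = 11.

11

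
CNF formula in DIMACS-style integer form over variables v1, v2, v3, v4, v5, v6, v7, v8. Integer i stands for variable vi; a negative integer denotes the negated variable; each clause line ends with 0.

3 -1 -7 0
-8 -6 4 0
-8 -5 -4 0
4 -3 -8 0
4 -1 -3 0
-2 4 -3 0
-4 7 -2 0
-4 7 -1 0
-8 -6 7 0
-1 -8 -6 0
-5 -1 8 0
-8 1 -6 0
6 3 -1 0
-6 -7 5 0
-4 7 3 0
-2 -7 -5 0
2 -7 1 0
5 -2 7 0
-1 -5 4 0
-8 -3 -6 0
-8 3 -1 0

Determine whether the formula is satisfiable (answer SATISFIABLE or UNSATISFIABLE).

SATISFIABLE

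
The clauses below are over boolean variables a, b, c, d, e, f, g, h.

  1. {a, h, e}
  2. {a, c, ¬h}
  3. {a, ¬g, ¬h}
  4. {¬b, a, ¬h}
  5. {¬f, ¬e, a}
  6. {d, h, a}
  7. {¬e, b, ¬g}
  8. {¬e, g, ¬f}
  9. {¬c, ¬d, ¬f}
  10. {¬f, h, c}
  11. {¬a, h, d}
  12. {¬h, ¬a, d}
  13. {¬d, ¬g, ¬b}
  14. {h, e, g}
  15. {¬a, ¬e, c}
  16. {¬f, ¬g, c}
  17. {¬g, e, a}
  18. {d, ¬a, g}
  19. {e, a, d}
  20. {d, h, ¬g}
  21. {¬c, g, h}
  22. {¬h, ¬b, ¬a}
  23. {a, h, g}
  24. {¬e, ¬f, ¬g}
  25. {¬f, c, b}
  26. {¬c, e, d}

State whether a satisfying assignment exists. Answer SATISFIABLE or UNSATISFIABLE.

SATISFIABLE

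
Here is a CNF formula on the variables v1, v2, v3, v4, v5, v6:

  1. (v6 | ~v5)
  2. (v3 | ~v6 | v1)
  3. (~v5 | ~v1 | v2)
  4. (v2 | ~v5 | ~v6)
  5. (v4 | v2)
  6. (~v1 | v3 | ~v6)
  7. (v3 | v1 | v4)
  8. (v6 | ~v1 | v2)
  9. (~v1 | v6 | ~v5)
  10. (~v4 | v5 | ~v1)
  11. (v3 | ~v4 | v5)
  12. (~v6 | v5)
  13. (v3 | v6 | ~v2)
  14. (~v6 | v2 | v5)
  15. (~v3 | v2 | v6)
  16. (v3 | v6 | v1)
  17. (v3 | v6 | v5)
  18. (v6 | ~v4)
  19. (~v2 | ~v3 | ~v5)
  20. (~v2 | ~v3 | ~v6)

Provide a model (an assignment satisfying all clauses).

v1=0, v2=1, v3=1, v4=0, v5=0, v6=0

Set v1 = False and propagate.
Set v2 = True and propagate.
For the remaining variables, v3 = True, v4 = False, v5 = False, v6 = False works.
Every clause has at least one true literal under this assignment.
Check each clause:
  1. (~v5 | v6) — ~v5 is true.
  2. (v3 | ~v6 | v1) — ~v6 is true.
  3. (~v5 | v2 | ~v1) — v2 is true.
  4. (~v5 | v2 | ~v6) — v2 is true.
  5. (v2 | v4) — v2 is true.
  6. (v3 | ~v6 | ~v1) — ~v6 is true.
  7. (v4 | v3 | v1) — v3 is true.
  8. (v2 | ~v1 | v6) — v2 is true.
  9. (~v5 | v6 | ~v1) — ~v5 is true.
  10. (~v1 | v5 | ~v4) — ~v4 is true.
  11. (v5 | v3 | ~v4) — v3 is true.
  12. (~v6 | v5) — ~v6 is true.
  13. (v3 | ~v2 | v6) — v3 is true.
  14. (v5 | ~v6 | v2) — v2 is true.
  15. (~v3 | v2 | v6) — v2 is true.
  16. (v6 | v3 | v1) — v3 is true.
  17. (v5 | v6 | v3) — v3 is true.
  18. (v6 | ~v4) — ~v4 is true.
  19. (~v2 | ~v5 | ~v3) — ~v5 is true.
  20. (~v6 | ~v3 | ~v2) — ~v6 is true.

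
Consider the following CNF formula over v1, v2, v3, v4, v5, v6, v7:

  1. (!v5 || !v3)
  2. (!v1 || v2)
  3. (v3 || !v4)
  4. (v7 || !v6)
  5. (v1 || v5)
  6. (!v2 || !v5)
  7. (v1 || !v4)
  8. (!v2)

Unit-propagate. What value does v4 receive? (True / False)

False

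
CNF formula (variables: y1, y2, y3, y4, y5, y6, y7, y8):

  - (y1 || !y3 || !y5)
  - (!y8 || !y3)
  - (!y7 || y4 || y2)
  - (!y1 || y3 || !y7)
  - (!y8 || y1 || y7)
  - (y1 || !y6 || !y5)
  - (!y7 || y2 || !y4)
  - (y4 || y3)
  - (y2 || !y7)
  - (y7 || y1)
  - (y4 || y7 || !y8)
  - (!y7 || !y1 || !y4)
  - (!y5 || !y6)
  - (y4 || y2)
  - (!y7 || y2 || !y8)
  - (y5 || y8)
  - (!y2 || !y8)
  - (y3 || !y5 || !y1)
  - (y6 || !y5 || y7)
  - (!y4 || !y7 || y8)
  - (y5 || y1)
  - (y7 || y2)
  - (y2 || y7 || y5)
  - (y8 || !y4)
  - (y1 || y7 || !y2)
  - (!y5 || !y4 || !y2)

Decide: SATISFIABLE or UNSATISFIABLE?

SATISFIABLE

Try y1 = True.
The remaining clauses are satisfied by y2 = True, y3 = True, y4 = False, y5 = True, y6 = False, y7 = True, y8 = False.
So y1 = T  y2 = T  y3 = T  y4 = F  y5 = T  y6 = F  y7 = T  y8 = F is a satisfying assignment.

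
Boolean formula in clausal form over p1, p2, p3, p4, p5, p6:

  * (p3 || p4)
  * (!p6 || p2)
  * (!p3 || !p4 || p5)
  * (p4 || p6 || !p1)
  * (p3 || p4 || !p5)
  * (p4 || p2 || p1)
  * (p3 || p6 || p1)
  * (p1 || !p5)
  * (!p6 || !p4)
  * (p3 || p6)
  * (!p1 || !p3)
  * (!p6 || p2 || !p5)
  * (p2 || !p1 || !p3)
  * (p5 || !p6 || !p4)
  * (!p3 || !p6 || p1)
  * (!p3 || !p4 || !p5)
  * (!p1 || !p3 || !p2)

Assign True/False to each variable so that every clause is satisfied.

p1=F, p2=T, p3=T, p4=F, p5=F, p6=F

Try p1 = False.
  then p5 is forced to False.
Try p2 = True.
For the remaining variables, p3 = True, p4 = False, p6 = False works.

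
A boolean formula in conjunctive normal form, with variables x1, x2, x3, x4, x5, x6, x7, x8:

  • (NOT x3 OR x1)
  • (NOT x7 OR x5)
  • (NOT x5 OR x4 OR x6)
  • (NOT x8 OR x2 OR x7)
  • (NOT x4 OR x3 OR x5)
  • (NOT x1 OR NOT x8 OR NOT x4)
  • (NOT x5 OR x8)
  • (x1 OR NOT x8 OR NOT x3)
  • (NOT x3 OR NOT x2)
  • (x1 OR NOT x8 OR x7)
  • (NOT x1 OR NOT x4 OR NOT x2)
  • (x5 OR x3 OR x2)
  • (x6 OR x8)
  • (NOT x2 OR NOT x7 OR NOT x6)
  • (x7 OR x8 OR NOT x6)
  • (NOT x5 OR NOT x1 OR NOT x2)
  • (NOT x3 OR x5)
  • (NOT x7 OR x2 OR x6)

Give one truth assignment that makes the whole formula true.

x1=0, x2=1, x3=0, x4=1, x5=1, x6=0, x7=1, x8=1

Check each clause:
  1. (NOT x3 OR x1) — NOT x3 is true.
  2. (NOT x7 OR x5) — x5 is true.
  3. (x4 OR NOT x5 OR x6) — x4 is true.
  4. (x7 OR x2 OR NOT x8) — x2 is true.
  5. (x5 OR NOT x4 OR x3) — x5 is true.
  6. (NOT x4 OR NOT x8 OR NOT x1) — NOT x1 is true.
  7. (x8 OR NOT x5) — x8 is true.
  8. (NOT x8 OR x1 OR NOT x3) — NOT x3 is true.
  9. (NOT x2 OR NOT x3) — NOT x3 is true.
  10. (NOT x8 OR x7 OR x1) — x7 is true.
  11. (NOT x1 OR NOT x4 OR NOT x2) — NOT x1 is true.
  12. (x5 OR x2 OR x3) — x2 is true.
  13. (x8 OR x6) — x8 is true.
  14. (NOT x7 OR NOT x2 OR NOT x6) — NOT x6 is true.
  15. (NOT x6 OR x8 OR x7) — x8 is true.
  16. (NOT x1 OR NOT x2 OR NOT x5) — NOT x1 is true.
  17. (x5 OR NOT x3) — NOT x3 is true.
  18. (x2 OR NOT x7 OR x6) — x2 is true.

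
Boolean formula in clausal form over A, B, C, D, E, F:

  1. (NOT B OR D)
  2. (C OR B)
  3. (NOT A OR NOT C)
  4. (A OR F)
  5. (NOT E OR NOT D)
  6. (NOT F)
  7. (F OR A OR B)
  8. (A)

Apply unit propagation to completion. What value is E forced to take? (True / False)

Unit clause (NOT F) sets F = False.
From (A OR F) and F = False: A = True.
From (NOT C OR NOT A) and A = True: C = False.
(C OR B): since C = False, the clause reduces to (B). B = True.
(D OR NOT B) with B = True leaves only D, so D = True.
In (NOT D OR NOT E), NOT D is now false; NOT E must hold, so E = False.

False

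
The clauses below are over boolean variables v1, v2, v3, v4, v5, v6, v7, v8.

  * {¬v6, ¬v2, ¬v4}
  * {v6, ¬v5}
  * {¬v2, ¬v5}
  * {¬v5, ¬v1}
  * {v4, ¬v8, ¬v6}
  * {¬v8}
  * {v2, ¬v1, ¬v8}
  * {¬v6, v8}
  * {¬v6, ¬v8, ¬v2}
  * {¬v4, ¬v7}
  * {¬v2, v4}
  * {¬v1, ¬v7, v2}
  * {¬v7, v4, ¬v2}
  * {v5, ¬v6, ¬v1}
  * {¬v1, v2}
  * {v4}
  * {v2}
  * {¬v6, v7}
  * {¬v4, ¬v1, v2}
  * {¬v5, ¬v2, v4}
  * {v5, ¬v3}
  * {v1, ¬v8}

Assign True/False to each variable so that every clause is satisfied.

v1=T, v2=T, v3=F, v4=T, v5=F, v6=F, v7=F, v8=F

(¬v8) is a unit clause, so v8 = False.
Unit propagation: (¬v6) forces v6 = False.
The clause (¬v5) is unit: v5 must be False.
Unit propagation: (v4) forces v4 = True.
Unit propagation: (¬v7) forces v7 = False.
Unit propagation: (v2) forces v2 = True.
Unit propagation: (¬v3) forces v3 = False.
v1 is now unconstrained; take v1 = True.
Check each clause:
  1. {¬v2, ¬v6, ¬v4} — ¬v6 is true.
  2. {¬v5, v6} — ¬v5 is true.
  3. {¬v5, ¬v2} — ¬v5 is true.
  4. {¬v5, ¬v1} — ¬v5 is true.
  5. {¬v8, v4, ¬v6} — ¬v8 is true.
  6. {¬v8} — ¬v8 is true.
  7. {¬v1, v2, ¬v8} — ¬v8 is true.
  8. {¬v6, v8} — ¬v6 is true.
  9. {¬v8, ¬v6, ¬v2} — ¬v8 is true.
  10. {¬v4, ¬v7} — ¬v7 is true.
  11. {v4, ¬v2} — v4 is true.
  12. {¬v1, v2, ¬v7} — ¬v7 is true.
  13. {v4, ¬v2, ¬v7} — ¬v7 is true.
  14. {¬v1, ¬v6, v5} — ¬v6 is true.
  15. {¬v1, v2} — v2 is true.
  16. {v4} — v4 is true.
  17. {v2} — v2 is true.
  18. {v7, ¬v6} — ¬v6 is true.
  19. {v2, ¬v4, ¬v1} — v2 is true.
  20. {¬v2, ¬v5, v4} — ¬v5 is true.
  21. {v5, ¬v3} — ¬v3 is true.
  22. {¬v8, v1} — ¬v8 is true.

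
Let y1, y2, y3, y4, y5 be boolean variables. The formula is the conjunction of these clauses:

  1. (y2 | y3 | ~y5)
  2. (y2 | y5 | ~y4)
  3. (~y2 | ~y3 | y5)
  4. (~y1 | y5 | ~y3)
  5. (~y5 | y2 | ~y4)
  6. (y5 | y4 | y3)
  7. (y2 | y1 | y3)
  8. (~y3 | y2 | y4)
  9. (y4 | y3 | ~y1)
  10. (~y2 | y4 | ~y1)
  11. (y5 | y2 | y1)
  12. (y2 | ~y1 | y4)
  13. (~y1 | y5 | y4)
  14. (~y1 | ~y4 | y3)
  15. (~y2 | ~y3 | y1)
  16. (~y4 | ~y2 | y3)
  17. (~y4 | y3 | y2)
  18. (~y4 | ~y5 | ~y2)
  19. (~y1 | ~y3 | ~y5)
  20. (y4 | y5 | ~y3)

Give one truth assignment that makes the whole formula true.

y1 = False, y2 = True, y3 = False, y4 = False, y5 = True

Try y1 = False.
The remaining clauses are satisfied by y2 = True, y3 = False, y4 = False, y5 = True.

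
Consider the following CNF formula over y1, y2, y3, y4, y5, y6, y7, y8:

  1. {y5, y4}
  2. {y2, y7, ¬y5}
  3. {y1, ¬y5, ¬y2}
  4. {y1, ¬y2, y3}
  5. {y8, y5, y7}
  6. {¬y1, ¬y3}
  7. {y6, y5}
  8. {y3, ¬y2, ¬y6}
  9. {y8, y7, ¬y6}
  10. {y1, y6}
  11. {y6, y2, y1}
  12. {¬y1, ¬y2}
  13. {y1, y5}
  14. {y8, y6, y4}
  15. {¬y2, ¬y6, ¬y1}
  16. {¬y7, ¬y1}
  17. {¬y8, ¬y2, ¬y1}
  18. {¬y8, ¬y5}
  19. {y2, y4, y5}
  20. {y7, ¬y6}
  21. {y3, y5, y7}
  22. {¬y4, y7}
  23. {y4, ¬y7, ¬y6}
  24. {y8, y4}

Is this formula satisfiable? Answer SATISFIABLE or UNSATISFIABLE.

SATISFIABLE

Branch on y1: take y1 = False.
  then y6 is forced to True.
  then y5 is forced to True.
  then y2 is forced to False.
  then y7 is forced to True.
  then y8 is forced to False.
  then y4 is forced to True.
y3 is now unconstrained; take y3 = False.
So y1=F, y2=F, y3=F, y4=T, y5=T, y6=T, y7=T, y8=F is a satisfying assignment.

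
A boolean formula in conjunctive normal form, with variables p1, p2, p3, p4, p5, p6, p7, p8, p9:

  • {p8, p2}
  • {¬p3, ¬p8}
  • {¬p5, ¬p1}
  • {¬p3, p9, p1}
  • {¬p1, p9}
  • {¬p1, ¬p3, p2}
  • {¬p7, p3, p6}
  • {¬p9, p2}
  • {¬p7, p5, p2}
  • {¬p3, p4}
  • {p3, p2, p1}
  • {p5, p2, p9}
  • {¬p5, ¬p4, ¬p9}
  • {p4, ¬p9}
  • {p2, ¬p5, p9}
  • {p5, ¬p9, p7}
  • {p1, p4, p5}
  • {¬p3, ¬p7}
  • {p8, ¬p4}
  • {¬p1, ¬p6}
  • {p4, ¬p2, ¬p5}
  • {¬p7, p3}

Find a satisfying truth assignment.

Set p1 = False and propagate.
For the remaining variables, p2 = True, p3 = False, p4 = True, p5 = False, p6 = True, p7 = False, p8 = True, p9 = False works.

p1=0  p2=1  p3=0  p4=1  p5=0  p6=1  p7=0  p8=1  p9=0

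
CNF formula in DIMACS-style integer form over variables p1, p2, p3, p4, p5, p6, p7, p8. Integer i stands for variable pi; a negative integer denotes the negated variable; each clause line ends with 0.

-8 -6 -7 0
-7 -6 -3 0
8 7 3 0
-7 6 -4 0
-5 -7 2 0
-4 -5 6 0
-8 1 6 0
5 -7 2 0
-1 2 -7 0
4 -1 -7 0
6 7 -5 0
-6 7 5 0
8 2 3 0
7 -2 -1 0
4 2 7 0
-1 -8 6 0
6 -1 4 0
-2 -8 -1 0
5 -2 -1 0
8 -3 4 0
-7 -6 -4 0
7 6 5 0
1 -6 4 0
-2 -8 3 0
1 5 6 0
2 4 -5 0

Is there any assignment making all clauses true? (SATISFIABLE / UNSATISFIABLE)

SATISFIABLE

Try p1 = False.
Branch on p2: take p2 = False.
For the remaining variables, p3 = False, p4 = True, p5 = True, p6 = True, p7 = False, p8 = True works.
Every clause has at least one true literal under this assignment.
So p1=F  p2=F  p3=F  p4=T  p5=T  p6=T  p7=F  p8=T is a satisfying assignment.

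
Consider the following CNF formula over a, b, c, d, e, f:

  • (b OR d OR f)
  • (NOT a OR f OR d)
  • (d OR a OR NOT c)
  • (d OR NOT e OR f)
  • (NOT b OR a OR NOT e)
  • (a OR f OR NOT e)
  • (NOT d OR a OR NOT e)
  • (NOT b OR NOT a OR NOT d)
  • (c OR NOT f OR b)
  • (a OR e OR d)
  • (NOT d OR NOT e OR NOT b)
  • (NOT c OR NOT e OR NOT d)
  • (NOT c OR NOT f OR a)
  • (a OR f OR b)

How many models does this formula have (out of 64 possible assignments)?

Case analysis on a and d:
  a=T, d=T: remaining (b,c,e,f) ∈ {(F,F,F,F); (F,F,T,F); (F,T,F,F); (F,T,F,T)} — 4.
  a=T, d=F: e free; 3 ways for (b,c,f) × 2^1 = 6.
  a=F, d=T: remaining (b,c,e,f) ∈ {(T,F,F,F); (T,F,F,T); (T,T,F,F)} — 3.
  a=F, d=F: a clause becomes empty — 0.
Total: 4 + 6 + 3 + 0 = 13.

13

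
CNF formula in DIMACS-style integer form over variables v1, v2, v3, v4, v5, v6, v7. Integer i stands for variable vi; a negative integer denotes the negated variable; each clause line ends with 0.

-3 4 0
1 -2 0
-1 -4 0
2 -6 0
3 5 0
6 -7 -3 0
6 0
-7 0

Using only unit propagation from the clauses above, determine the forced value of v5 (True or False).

Unit clause (v6) sets v6 = True.
In (v2 | ~v6), ~v6 is now false; v2 must hold, so v2 = True.
From (v1 | ~v2) and v2 = True: v1 = True.
(~v1 | ~v4): since v1 = True, the clause reduces to (~v4). v4 = False.
(~v3 | v4): since v4 = False, the clause reduces to (~v3). v3 = False.
(v3 | v5): since v3 = False, the clause reduces to (v5). v5 = True.

True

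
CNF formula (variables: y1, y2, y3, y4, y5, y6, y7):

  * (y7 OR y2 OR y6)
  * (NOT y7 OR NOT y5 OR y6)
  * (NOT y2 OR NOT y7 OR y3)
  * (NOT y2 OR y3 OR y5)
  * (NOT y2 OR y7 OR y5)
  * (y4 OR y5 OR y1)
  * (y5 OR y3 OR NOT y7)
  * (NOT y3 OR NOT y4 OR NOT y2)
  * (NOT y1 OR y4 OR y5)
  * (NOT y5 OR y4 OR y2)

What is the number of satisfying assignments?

30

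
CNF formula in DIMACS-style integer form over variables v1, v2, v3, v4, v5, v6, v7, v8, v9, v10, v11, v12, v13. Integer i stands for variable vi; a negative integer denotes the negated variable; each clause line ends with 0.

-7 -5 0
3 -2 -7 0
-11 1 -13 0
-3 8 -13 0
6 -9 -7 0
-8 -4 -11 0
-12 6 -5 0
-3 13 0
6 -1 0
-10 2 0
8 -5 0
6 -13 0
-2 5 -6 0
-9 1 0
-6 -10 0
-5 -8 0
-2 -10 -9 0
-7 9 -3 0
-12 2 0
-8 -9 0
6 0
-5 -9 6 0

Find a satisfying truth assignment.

v1=T, v2=F, v3=F, v4=F, v5=F, v6=T, v7=T, v8=T, v9=F, v10=F, v11=T, v12=F, v13=T

Check each clause:
  1. (¬v5 ∨ ¬v7) — ¬v5 is true.
  2. (v3 ∨ ¬v7 ∨ ¬v2) — ¬v2 is true.
  3. (v1 ∨ ¬v11 ∨ ¬v13) — v1 is true.
  4. (¬v13 ∨ ¬v3 ∨ v8) — v8 is true.
  5. (v6 ∨ ¬v9 ∨ ¬v7) — v6 is true.
  6. (¬v8 ∨ ¬v4 ∨ ¬v11) — ¬v4 is true.
  7. (¬v12 ∨ v6 ∨ ¬v5) — ¬v5 is true.
  8. (v13 ∨ ¬v3) — ¬v3 is true.
  9. (v6 ∨ ¬v1) — v6 is true.
  10. (v2 ∨ ¬v10) — ¬v10 is true.
  11. (v8 ∨ ¬v5) — v8 is true.
  12. (¬v13 ∨ v6) — v6 is true.
  13. (v5 ∨ ¬v6 ∨ ¬v2) — ¬v2 is true.
  14. (v1 ∨ ¬v9) — v1 is true.
  15. (¬v10 ∨ ¬v6) — ¬v10 is true.
  16. (¬v8 ∨ ¬v5) — ¬v5 is true.
  17. (¬v9 ∨ ¬v10 ∨ ¬v2) — ¬v9 is true.
  18. (v9 ∨ ¬v3 ∨ ¬v7) — ¬v3 is true.
  19. (¬v12 ∨ v2) — ¬v12 is true.
  20. (¬v8 ∨ ¬v9) — ¬v9 is true.
  21. (v6) — v6 is true.
  22. (v6 ∨ ¬v5 ∨ ¬v9) — ¬v5 is true.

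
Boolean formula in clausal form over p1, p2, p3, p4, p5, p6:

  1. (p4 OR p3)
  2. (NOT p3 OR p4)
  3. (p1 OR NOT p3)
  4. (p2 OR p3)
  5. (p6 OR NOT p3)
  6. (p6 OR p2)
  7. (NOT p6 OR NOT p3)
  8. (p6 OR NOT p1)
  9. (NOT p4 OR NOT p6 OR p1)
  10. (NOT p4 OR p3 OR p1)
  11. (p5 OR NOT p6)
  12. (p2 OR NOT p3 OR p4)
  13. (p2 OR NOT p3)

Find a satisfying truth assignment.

p2 occurs only positively in the remaining clauses — set p2 = True.
Pure literal: p5 appears only positively; assign p5 = True.
Branch on p1: take p1 = True.
  then p6 is forced to True.
  then p3 is forced to False.
  then p4 is forced to True.
Every clause has at least one true literal under this assignment.

p1=T, p2=T, p3=F, p4=T, p5=T, p6=T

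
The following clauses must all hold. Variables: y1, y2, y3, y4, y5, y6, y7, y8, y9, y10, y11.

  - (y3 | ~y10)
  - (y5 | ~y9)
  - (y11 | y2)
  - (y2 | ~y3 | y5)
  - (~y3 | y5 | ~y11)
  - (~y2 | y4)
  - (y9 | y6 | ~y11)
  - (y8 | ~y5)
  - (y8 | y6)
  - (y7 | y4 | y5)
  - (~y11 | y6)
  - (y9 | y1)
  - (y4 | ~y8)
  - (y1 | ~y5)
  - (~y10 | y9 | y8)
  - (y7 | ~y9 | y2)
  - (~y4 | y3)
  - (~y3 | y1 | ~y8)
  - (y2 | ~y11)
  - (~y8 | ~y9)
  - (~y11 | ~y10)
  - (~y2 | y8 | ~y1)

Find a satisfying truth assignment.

y6 occurs only positively in the remaining clauses — set y6 = True.
Try y1 = True.
Branch on y2: take y2 = True.
  then y4 is forced to True.
  then y3 is forced to True.
  then y8 is forced to True.
  then y9 is forced to False.
For the remaining variables, y5 = True, y7 = False, y10 = True, y11 = False works.
Every clause has at least one true literal under this assignment.
Check each clause:
  1. (y3 | ~y10) — y3 is true.
  2. (~y9 | y5) — y5 is true.
  3. (y11 | y2) — y2 is true.
  4. (~y3 | y5 | y2) — y2 is true.
  5. (~y3 | ~y11 | y5) — ~y11 is true.
  6. (y4 | ~y2) — y4 is true.
  7. (~y11 | y6 | y9) — ~y11 is true.
  8. (y8 | ~y5) — y8 is true.
  9. (y8 | y6) — y8 is true.
  10. (y7 | y4 | y5) — y4 is true.
  11. (~y11 | y6) — ~y11 is true.
  12. (y9 | y1) — y1 is true.
  13. (y4 | ~y8) — y4 is true.
  14. (~y5 | y1) — y1 is true.
  15. (y9 | y8 | ~y10) — y8 is true.
  16. (y2 | y7 | ~y9) — y2 is true.
  17. (~y4 | y3) — y3 is true.
  18. (y1 | ~y3 | ~y8) — y1 is true.
  19. (~y11 | y2) — y2 is true.
  20. (~y8 | ~y9) — ~y9 is true.
  21. (~y10 | ~y11) — ~y11 is true.
  22. (~y1 | y8 | ~y2) — y8 is true.

y1 = T, y2 = T, y3 = T, y4 = T, y5 = T, y6 = T, y7 = F, y8 = T, y9 = F, y10 = T, y11 = F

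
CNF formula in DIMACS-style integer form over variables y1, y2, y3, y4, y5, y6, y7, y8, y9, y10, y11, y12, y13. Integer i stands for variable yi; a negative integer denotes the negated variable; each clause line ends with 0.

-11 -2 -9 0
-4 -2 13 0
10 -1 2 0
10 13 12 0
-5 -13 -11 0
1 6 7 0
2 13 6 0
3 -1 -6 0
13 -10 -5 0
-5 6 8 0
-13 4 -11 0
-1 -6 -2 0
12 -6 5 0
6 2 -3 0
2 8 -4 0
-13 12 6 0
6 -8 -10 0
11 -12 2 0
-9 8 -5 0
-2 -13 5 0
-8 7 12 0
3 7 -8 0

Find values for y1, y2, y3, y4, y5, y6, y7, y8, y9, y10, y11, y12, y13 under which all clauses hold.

y1=False  y2=True  y3=True  y4=False  y5=True  y6=True  y7=False  y8=False  y9=False  y10=True  y11=False  y12=True  y13=True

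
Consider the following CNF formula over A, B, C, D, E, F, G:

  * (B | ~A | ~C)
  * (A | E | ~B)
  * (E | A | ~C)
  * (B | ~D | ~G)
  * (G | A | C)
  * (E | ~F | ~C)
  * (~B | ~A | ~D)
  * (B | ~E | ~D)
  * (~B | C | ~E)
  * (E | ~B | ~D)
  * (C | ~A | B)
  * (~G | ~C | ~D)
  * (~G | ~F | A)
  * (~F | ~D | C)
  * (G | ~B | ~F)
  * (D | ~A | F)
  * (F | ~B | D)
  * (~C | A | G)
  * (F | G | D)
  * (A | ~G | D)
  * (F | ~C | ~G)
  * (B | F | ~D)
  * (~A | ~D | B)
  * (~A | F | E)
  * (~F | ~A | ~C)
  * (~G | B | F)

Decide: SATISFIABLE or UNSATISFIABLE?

SATISFIABLE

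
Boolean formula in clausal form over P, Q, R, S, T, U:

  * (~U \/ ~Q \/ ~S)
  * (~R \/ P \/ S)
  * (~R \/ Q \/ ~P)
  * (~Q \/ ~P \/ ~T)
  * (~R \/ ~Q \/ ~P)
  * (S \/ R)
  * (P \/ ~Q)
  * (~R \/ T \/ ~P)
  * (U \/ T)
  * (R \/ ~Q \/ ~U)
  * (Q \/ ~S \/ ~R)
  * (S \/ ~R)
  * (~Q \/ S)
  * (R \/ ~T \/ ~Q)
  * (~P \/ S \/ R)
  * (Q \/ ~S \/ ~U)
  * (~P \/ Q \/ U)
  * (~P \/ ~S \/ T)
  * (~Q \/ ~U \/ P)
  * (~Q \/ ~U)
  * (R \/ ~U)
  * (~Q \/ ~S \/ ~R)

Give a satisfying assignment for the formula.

P=False, Q=False, R=False, S=True, T=True, U=False

Check each clause:
  1. (~Q \/ ~U \/ ~S) — ~U is true.
  2. (S \/ P \/ ~R) — S is true.
  3. (~R \/ ~P \/ Q) — ~R is true.
  4. (~Q \/ ~T \/ ~P) — ~P is true.
  5. (~R \/ ~P \/ ~Q) — ~R is true.
  6. (R \/ S) — S is true.
  7. (~Q \/ P) — ~Q is true.
  8. (~P \/ ~R \/ T) — T is true.
  9. (U \/ T) — T is true.
  10. (R \/ ~Q \/ ~U) — ~U is true.
  11. (~S \/ ~R \/ Q) — ~R is true.
  12. (~R \/ S) — S is true.
  13. (S \/ ~Q) — S is true.
  14. (~T \/ R \/ ~Q) — ~Q is true.
  15. (R \/ S \/ ~P) — S is true.
  16. (Q \/ ~S \/ ~U) — ~U is true.
  17. (Q \/ ~P \/ U) — ~P is true.
  18. (~P \/ T \/ ~S) — T is true.
  19. (P \/ ~U \/ ~Q) — ~U is true.
  20. (~Q \/ ~U) — ~U is true.
  21. (~U \/ R) — ~U is true.
  22. (~Q \/ ~R \/ ~S) — ~R is true.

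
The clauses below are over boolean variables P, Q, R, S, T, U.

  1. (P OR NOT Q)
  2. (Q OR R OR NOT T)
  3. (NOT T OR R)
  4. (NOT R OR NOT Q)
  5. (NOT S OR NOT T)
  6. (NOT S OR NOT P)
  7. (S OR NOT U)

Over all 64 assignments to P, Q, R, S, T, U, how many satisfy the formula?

Split on Q, then R.
  Q=T, R=T: a clause becomes empty — 0.
  Q=T, R=F: remaining (P,S,T,U) ∈ {(T,F,F,F)} — 1.
  Q=F, R=T: 6 of the 16 assignments to (P,S,T,U) work.
  Q=F, R=F: remaining (P,S,T,U) ∈ {(F,F,F,F); (F,T,F,F); (F,T,F,T); (T,F,F,F)} — 4.
Total: 0 + 1 + 6 + 4 = 11.

11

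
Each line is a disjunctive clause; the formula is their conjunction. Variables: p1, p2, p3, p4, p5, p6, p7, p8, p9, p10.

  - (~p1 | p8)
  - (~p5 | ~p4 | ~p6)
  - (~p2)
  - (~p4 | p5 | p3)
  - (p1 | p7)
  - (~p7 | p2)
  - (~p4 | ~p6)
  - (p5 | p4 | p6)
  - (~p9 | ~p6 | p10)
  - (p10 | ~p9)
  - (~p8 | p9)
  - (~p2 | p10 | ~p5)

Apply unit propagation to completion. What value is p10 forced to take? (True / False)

True

(~p2) is a unit clause: p2 = False.
(p2 | ~p7): since p2 = False, the clause reduces to (~p7). p7 = False.
(p7 | p1) with p7 = False leaves only p1, so p1 = True.
(p8 | ~p1) with p1 = True leaves only p8, so p8 = True.
(~p8 | p9): since p8 = True, the clause reduces to (p9). p9 = True.
From (p10 | ~p9) and p9 = True: p10 = True.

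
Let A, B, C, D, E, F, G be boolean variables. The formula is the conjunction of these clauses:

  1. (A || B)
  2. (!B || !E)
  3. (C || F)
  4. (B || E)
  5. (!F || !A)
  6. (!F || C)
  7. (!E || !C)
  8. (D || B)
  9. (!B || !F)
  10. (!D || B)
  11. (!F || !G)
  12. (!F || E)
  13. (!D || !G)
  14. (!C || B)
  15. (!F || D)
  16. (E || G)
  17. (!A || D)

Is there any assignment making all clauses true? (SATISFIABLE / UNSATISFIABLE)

SATISFIABLE

Set A = False and propagate.
  then B is forced to True.
  then E is forced to False.
  then F is forced to False.
  then C is forced to True.
  then G is forced to True.
  then D is forced to False.
Every clause has at least one true literal under this assignment.
So A = F, B = T, C = T, D = F, E = F, F = F, G = T is a satisfying assignment.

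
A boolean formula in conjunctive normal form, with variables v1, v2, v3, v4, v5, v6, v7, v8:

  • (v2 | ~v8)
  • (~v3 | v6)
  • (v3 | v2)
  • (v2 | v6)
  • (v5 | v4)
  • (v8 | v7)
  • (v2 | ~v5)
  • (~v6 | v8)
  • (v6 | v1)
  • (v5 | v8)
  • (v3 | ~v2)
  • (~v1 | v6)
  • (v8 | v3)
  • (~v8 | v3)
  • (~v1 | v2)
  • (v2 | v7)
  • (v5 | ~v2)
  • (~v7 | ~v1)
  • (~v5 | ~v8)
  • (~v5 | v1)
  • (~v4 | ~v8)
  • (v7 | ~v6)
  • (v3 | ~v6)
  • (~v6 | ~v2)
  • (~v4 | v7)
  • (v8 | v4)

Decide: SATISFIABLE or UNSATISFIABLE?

UNSATISFIABLE

v2 = True:
  propagation gives v3=True, v6=True; an empty clause results — contradiction.
v2 = False:
  propagation gives v8=False, v3=True, v6=True; an empty clause results — contradiction.
Every branch closes, so no satisfying assignment exists.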